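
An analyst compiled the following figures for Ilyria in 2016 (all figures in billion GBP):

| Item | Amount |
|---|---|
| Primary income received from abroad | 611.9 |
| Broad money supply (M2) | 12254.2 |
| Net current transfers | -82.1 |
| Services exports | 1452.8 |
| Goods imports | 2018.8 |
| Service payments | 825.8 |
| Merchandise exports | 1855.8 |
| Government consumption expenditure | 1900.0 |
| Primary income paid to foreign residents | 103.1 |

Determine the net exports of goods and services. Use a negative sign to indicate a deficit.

Goods balance = 1855.8 - 2018.8 = -163.0
Services balance = 1452.8 - 825.8 = 627.0
Trade balance (goods + services) = -163.0 + 627.0 = 464.0

464.0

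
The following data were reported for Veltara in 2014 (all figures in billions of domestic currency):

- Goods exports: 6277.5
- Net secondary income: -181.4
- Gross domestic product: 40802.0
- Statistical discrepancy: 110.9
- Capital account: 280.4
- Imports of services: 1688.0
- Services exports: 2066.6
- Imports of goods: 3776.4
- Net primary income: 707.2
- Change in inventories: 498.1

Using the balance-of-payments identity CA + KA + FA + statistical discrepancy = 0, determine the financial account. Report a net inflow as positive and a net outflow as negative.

Goods balance = 6277.5 - 3776.4 = 2501.1
Services balance = 2066.6 - 1688.0 = 378.6
Trade balance (goods + services) = 2501.1 + 378.6 = 2879.7
Net primary income = 707.2
Net secondary income = -181.4
Current account = 2879.7 + 707.2 + (-181.4) = 3405.5
Financial account = -(3405.5 + 280.4 + 110.9) = -3796.8

-3796.8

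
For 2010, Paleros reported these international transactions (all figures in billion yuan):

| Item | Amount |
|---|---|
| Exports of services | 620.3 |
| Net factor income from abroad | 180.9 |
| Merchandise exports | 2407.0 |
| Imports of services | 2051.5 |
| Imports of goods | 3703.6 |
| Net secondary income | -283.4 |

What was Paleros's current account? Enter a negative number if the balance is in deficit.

-2830.3

Goods balance = 2407.0 - 3703.6 = -1296.6
Services balance = 620.3 - 2051.5 = -1431.2
Trade balance (goods + services) = -1296.6 + (-1431.2) = -2727.8
Net primary income = 180.9
Net secondary income = -283.4
Current account = -2727.8 + 180.9 + (-283.4) = -2830.3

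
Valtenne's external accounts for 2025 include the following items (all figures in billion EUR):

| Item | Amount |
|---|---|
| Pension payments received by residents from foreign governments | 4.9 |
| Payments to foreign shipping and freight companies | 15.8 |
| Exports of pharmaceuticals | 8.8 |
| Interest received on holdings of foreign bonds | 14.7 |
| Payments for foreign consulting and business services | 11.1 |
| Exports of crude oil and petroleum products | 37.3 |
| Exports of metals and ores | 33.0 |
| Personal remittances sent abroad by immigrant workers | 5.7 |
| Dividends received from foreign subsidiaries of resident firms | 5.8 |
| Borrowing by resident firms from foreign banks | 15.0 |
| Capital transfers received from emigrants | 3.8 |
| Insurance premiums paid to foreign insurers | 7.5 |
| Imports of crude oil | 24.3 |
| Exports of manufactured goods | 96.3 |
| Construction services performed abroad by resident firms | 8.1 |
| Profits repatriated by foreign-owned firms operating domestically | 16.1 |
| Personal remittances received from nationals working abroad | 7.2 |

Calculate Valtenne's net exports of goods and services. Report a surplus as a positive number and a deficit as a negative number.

124.8

Goods: 37.3 - 24.3 + 96.3 + 33.0 + 8.8 = 151.1
Services: 8.1 - 11.1 - 15.8 - 7.5 = -26.3
Trade balance = 151.1 + (-26.3) = 124.8
(Excluded from the trade balance — secondary income: pension payments received by residents from foreign governments 4.9, personal remittances sent abroad by immigrant workers 5.7, personal remittances received from nationals working abroad 7.2; primary income: interest received on holdings of foreign bonds 14.7, dividends received from foreign subsidiaries of resident firms 5.8, profits repatriated by foreign-owned firms operating domestically 16.1; financial account: borrowing by resident firms from foreign banks 15.0; capital account: capital transfers received from emigrants 3.8.)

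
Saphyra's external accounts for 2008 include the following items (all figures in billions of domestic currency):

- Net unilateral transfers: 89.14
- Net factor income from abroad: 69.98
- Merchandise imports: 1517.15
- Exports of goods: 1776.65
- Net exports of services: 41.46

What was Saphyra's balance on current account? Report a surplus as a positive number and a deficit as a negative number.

Goods balance = 1776.65 - 1517.15 = 259.50
Services balance = 41.46
Trade balance (goods + services) = 259.50 + 41.46 = 300.96
Net primary income = 69.98
Net secondary income = 89.14
Current account = 300.96 + 69.98 + 89.14 = 460.08

460.08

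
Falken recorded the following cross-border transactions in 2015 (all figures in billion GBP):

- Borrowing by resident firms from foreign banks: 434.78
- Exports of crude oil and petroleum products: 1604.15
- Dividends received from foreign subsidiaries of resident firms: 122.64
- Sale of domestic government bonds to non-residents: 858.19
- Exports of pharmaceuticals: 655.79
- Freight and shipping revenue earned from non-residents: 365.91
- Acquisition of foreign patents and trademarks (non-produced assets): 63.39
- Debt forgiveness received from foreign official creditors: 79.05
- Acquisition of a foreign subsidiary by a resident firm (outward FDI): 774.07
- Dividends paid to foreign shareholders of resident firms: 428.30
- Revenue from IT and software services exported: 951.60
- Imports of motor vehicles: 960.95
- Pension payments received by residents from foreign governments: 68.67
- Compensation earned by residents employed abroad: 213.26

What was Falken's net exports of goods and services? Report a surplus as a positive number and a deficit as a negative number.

Goods: -960.95 + 1604.15 + 655.79 = 1298.99
Services: 951.60 + 365.91 = 1317.51
Trade balance = 1298.99 + 1317.51 = 2616.50
(Excluded from the trade balance — financial account: borrowing by resident firms from foreign banks 434.78, sale of domestic government bonds to non-residents 858.19, acquisition of a foreign subsidiary by a resident firm (outward FDI) 774.07; primary income: dividends received from foreign subsidiaries of resident firms 122.64, dividends paid to foreign shareholders of resident firms 428.30, compensation earned by residents employed abroad 213.26; capital account: acquisition of foreign patents and trademarks (non-produced assets) 63.39, debt forgiveness received from foreign official creditors 79.05; secondary income: pension payments received by residents from foreign governments 68.67.)

2616.50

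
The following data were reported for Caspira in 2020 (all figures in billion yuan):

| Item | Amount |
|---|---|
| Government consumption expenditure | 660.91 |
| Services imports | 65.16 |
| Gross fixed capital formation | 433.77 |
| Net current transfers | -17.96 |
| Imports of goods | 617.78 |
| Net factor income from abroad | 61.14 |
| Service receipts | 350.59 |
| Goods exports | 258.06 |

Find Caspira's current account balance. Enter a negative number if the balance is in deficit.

-31.11

Goods balance = 258.06 - 617.78 = -359.72
Services balance = 350.59 - 65.16 = 285.43
Trade balance (goods + services) = -359.72 + 285.43 = -74.29
Net primary income = 61.14
Net secondary income = -17.96
Current account = -74.29 + 61.14 + (-17.96) = -31.11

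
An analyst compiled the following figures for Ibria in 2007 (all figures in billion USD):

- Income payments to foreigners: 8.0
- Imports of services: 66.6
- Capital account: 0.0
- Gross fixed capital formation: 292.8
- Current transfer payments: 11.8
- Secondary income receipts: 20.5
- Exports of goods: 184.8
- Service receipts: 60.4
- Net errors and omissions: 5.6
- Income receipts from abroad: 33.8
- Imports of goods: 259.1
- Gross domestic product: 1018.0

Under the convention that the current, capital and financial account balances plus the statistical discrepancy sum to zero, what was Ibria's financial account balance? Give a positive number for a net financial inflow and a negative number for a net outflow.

40.4

Goods balance = 184.8 - 259.1 = -74.3
Services balance = 60.4 - 66.6 = -6.2
Trade balance (goods + services) = -74.3 + (-6.2) = -80.5
Net primary income = 33.8 - 8.0 = 25.8
Net secondary income = 20.5 - 11.8 = 8.7
Current account = -80.5 + 25.8 + 8.7 = -46.0
Financial account = -(-46.0 + 0.0 + 5.6) = 40.4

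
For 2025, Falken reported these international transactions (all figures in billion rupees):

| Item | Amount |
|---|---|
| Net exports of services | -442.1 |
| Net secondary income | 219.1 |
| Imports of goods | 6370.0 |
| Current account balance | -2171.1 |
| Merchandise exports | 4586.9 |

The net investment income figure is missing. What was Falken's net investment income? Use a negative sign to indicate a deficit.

-165.0

Current account = goods balance + services balance + net primary income + net secondary income
Sum of the known components = -2006.1
Net investment income = CA - (known components) = -2171.1 - (-2006.1) = -165.0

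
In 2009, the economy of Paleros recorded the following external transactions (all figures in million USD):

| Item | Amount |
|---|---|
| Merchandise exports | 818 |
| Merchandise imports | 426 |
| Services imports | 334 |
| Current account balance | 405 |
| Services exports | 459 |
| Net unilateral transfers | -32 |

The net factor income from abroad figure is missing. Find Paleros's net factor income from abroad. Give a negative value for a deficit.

-80

Current account = goods balance + services balance + net primary income + net secondary income
Sum of the known components = 485
Net factor income from abroad = CA - (known components) = 405 - 485 = -80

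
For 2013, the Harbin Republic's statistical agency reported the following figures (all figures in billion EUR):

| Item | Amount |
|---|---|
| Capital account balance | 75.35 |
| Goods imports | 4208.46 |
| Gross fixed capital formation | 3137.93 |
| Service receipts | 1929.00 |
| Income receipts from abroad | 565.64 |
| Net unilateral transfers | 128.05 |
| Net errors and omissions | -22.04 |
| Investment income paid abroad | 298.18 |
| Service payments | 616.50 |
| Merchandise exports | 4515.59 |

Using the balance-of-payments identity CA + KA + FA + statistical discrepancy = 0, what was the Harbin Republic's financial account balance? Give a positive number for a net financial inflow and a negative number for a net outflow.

Goods balance = 4515.59 - 4208.46 = 307.13
Services balance = 1929.00 - 616.50 = 1312.50
Trade balance (goods + services) = 307.13 + 1312.50 = 1619.63
Net primary income = 565.64 - 298.18 = 267.46
Net secondary income = 128.05
Current account = 1619.63 + 267.46 + 128.05 = 2015.14
Financial account = -(2015.14 + 75.35 + (-22.04)) = -2068.45

-2068.45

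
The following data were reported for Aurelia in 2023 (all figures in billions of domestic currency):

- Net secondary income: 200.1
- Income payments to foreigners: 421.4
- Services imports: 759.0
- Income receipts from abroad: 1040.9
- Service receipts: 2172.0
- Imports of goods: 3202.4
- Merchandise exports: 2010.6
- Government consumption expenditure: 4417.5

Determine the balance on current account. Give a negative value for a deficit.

1040.8

Goods balance = 2010.6 - 3202.4 = -1191.8
Services balance = 2172.0 - 759.0 = 1413.0
Trade balance (goods + services) = -1191.8 + 1413.0 = 221.2
Net primary income = 1040.9 - 421.4 = 619.5
Net secondary income = 200.1
Current account = 221.2 + 619.5 + 200.1 = 1040.8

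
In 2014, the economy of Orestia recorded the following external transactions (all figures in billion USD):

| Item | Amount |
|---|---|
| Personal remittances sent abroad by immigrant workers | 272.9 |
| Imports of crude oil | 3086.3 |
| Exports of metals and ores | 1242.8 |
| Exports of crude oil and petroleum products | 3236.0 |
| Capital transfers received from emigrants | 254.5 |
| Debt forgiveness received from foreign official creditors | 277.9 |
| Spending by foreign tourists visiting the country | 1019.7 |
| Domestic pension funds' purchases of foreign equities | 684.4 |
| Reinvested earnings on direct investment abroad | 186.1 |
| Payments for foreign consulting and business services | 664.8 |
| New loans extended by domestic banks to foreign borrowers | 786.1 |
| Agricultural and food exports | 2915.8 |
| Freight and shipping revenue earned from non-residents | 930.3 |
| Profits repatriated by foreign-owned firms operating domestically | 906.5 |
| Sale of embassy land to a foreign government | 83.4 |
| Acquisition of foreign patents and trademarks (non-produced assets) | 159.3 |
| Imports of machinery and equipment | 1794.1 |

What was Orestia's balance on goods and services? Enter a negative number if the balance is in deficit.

3799.4

Goods: 2915.8 - 1794.1 + 1242.8 + 3236.0 - 3086.3 = 2514.2
Services: -664.8 + 930.3 + 1019.7 = 1285.2
Trade balance = 2514.2 + 1285.2 = 3799.4
(Excluded from the trade balance — secondary income: personal remittances sent abroad by immigrant workers 272.9; capital account: capital transfers received from emigrants 254.5, debt forgiveness received from foreign official creditors 277.9, sale of embassy land to a foreign government 83.4, acquisition of foreign patents and trademarks (non-produced assets) 159.3; financial account: domestic pension funds' purchases of foreign equities 684.4, new loans extended by domestic banks to foreign borrowers 786.1; primary income: reinvested earnings on direct investment abroad 186.1, profits repatriated by foreign-owned firms operating domestically 906.5.)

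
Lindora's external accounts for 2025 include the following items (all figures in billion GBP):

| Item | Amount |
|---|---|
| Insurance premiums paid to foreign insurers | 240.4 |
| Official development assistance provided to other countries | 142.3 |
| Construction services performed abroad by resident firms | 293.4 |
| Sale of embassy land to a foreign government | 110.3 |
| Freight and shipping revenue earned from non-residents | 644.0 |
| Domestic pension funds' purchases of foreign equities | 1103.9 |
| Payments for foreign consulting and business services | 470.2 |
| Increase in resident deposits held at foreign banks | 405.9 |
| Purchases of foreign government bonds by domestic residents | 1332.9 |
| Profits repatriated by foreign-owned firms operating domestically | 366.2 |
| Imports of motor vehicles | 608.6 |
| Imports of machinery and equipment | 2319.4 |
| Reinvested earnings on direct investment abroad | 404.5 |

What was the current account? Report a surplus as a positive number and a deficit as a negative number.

-2805.2

Goods: -2319.4 - 608.6 = -2928.0
Services: -470.2 + 293.4 + 644.0 - 240.4 = 226.8
Primary income: 404.5 - 366.2 = 38.3
Secondary income: -142.3
Current account = (-2928.0) + 226.8 + 38.3 + (-142.3) = -2805.2
(Excluded from the current account — capital account: sale of embassy land to a foreign government 110.3; financial account: domestic pension funds' purchases of foreign equities 1103.9, increase in resident deposits held at foreign banks 405.9, purchases of foreign government bonds by domestic residents 1332.9.)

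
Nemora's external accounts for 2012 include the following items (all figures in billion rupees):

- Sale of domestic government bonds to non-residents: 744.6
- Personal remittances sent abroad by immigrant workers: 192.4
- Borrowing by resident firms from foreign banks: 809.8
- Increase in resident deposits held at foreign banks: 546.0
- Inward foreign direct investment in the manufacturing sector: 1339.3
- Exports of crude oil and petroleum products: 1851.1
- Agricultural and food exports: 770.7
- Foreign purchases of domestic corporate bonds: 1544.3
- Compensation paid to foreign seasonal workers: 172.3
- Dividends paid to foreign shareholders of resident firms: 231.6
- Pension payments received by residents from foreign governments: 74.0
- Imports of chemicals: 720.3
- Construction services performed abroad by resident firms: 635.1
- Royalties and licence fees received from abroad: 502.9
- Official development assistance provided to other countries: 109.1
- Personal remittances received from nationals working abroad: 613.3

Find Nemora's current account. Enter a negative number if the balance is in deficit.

Goods: 770.7 - 720.3 + 1851.1 = 1901.5
Services: 635.1 + 502.9 = 1138.0
Primary income: -172.3 - 231.6 = -403.9
Secondary income: 613.3 - 109.1 + 74.0 - 192.4 = 385.8
Current account = 1901.5 + 1138.0 + (-403.9) + 385.8 = 3021.4
(Excluded from the current account — financial account: sale of domestic government bonds to non-residents 744.6, borrowing by resident firms from foreign banks 809.8, increase in resident deposits held at foreign banks 546.0, inward foreign direct investment in the manufacturing sector 1339.3, foreign purchases of domestic corporate bonds 1544.3.)

3021.4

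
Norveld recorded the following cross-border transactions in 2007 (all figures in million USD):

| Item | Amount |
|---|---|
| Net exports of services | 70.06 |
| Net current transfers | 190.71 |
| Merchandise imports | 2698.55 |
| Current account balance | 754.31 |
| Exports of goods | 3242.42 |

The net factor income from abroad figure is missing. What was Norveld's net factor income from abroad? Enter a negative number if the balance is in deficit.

-50.33

Current account = goods balance + services balance + net primary income + net secondary income
Sum of the known components = 804.64
Net factor income from abroad = CA - (known components) = 754.31 - 804.64 = -50.33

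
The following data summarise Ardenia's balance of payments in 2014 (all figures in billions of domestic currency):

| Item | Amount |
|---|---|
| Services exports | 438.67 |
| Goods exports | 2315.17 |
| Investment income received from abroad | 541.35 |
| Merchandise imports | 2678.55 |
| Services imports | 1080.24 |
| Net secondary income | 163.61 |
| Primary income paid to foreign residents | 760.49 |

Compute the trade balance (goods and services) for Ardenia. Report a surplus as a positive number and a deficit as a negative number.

Goods balance = 2315.17 - 2678.55 = -363.38
Services balance = 438.67 - 1080.24 = -641.57
Trade balance (goods + services) = -363.38 + (-641.57) = -1004.95

-1004.95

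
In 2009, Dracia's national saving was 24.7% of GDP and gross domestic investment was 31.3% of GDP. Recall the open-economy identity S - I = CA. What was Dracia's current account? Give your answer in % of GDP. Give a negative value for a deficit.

CA = S - I = 24.7 - 31.3 = -6.6

-6.6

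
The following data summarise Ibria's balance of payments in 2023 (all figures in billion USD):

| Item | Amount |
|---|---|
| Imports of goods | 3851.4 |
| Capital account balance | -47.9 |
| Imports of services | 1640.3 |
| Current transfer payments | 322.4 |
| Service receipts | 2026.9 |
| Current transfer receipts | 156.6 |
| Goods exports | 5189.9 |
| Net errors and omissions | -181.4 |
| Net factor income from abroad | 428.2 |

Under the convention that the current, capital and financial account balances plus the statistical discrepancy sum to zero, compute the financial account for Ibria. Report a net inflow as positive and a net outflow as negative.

-1758.2

Goods balance = 5189.9 - 3851.4 = 1338.5
Services balance = 2026.9 - 1640.3 = 386.6
Trade balance (goods + services) = 1338.5 + 386.6 = 1725.1
Net primary income = 428.2
Net secondary income = 156.6 - 322.4 = -165.8
Current account = 1725.1 + 428.2 + (-165.8) = 1987.5
Financial account = -(1987.5 + (-47.9) + (-181.4)) = -1758.2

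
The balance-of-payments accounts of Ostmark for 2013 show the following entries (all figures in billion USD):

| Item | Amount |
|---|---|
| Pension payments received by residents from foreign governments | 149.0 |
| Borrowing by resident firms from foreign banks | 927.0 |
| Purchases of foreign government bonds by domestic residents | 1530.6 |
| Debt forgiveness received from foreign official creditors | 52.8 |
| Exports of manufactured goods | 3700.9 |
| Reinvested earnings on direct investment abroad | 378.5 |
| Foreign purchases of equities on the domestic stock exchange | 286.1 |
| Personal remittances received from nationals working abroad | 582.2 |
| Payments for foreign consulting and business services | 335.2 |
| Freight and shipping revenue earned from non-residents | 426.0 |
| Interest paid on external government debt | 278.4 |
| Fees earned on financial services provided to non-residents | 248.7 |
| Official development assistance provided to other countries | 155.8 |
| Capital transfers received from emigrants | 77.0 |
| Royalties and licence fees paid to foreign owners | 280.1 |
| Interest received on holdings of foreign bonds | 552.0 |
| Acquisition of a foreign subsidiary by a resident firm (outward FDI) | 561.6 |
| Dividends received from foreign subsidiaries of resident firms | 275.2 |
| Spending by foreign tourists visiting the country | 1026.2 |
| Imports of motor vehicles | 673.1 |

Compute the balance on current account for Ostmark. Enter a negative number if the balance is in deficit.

5616.1

Goods: 3700.9 - 673.1 = 3027.8
Services: 1026.2 + 248.7 - 335.2 - 280.1 + 426.0 = 1085.6
Primary income: -278.4 + 378.5 + 552.0 + 275.2 = 927.3
Secondary income: 582.2 - 155.8 + 149.0 = 575.4
Current account = 3027.8 + 1085.6 + 927.3 + 575.4 = 5616.1
(Excluded from the current account — financial account: borrowing by resident firms from foreign banks 927.0, purchases of foreign government bonds by domestic residents 1530.6, foreign purchases of equities on the domestic stock exchange 286.1, acquisition of a foreign subsidiary by a resident firm (outward FDI) 561.6; capital account: debt forgiveness received from foreign official creditors 52.8, capital transfers received from emigrants 77.0.)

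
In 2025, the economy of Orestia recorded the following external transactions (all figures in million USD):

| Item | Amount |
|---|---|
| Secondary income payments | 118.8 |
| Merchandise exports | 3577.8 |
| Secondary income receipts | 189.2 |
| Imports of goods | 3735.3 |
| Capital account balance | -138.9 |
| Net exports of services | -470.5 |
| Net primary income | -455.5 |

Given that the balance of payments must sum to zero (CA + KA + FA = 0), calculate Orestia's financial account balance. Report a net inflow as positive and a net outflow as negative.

1152.0

Goods balance = 3577.8 - 3735.3 = -157.5
Services balance = -470.5
Trade balance (goods + services) = -157.5 + (-470.5) = -628.0
Net primary income = -455.5
Net secondary income = 189.2 - 118.8 = 70.4
Current account = -628.0 + (-455.5) + 70.4 = -1013.1
Financial account = -(-1013.1 + (-138.9)) = 1152.0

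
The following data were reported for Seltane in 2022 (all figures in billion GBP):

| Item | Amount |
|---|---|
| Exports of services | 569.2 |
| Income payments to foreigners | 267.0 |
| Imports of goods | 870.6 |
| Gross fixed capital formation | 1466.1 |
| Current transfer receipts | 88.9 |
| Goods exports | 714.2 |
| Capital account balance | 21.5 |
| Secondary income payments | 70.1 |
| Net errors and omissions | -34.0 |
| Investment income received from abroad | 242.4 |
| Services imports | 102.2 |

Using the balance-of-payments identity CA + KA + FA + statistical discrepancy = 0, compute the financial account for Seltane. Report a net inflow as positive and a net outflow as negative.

-292.3

Goods balance = 714.2 - 870.6 = -156.4
Services balance = 569.2 - 102.2 = 467.0
Trade balance (goods + services) = -156.4 + 467.0 = 310.6
Net primary income = 242.4 - 267.0 = -24.6
Net secondary income = 88.9 - 70.1 = 18.8
Current account = 310.6 + (-24.6) + 18.8 = 304.8
Financial account = -(304.8 + 21.5 + (-34.0)) = -292.3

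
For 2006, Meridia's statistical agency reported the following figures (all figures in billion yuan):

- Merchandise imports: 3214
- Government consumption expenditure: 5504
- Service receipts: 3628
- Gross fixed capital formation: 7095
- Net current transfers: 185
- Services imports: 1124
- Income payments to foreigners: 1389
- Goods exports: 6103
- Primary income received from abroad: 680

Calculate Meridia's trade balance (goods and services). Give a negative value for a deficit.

Goods balance = 6103 - 3214 = 2889
Services balance = 3628 - 1124 = 2504
Trade balance (goods + services) = 2889 + 2504 = 5393

5393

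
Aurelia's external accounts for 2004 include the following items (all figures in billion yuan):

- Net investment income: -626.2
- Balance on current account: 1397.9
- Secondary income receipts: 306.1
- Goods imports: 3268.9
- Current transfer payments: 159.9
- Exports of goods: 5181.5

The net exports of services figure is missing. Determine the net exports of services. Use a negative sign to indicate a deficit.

Current account = goods balance + services balance + net primary income + net secondary income
Sum of the known components = 1432.6
Net exports of services = CA - (known components) = 1397.9 - 1432.6 = -34.7

-34.7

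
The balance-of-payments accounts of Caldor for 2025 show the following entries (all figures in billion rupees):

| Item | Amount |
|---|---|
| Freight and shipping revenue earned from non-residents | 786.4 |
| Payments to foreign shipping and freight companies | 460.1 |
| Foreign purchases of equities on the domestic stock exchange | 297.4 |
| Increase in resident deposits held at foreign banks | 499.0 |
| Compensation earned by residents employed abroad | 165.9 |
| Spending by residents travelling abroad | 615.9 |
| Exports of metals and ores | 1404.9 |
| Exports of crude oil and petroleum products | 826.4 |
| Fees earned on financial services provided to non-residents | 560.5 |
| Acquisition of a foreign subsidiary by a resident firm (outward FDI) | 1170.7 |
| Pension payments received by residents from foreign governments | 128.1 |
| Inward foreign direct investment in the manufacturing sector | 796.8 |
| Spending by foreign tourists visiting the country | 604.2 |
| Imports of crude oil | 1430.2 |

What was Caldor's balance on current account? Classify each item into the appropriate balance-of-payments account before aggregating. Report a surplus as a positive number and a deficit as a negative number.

1970.2

Goods: 826.4 + 1404.9 - 1430.2 = 801.1
Services: 786.4 - 460.1 + 560.5 - 615.9 + 604.2 = 875.1
Primary income: 165.9
Secondary income: 128.1
Current account = 801.1 + 875.1 + 165.9 + 128.1 = 1970.2
(Excluded from the current account — financial account: foreign purchases of equities on the domestic stock exchange 297.4, increase in resident deposits held at foreign banks 499.0, acquisition of a foreign subsidiary by a resident firm (outward FDI) 1170.7, inward foreign direct investment in the manufacturing sector 796.8.)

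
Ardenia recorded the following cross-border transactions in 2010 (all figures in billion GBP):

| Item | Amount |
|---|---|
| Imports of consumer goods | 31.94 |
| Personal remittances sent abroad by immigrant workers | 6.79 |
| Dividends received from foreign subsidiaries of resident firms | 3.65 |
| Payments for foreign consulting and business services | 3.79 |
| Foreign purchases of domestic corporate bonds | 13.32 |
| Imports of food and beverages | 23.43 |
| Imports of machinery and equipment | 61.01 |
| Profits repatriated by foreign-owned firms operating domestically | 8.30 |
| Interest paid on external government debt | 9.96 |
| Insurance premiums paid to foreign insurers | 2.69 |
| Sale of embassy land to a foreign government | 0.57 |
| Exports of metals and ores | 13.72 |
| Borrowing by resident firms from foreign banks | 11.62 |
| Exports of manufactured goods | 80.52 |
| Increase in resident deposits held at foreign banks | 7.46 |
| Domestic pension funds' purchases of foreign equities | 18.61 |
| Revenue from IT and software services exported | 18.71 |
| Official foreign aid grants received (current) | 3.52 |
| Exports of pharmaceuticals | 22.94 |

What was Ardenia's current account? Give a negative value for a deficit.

Goods: -31.94 + 22.94 + 13.72 + 80.52 - 61.01 - 23.43 = 0.80
Services: 18.71 - 2.69 - 3.79 = 12.23
Primary income: 3.65 - 9.96 - 8.30 = -14.61
Secondary income: -6.79 + 3.52 = -3.27
Current account = 0.80 + 12.23 + (-14.61) + (-3.27) = -4.85
(Excluded from the current account — financial account: foreign purchases of domestic corporate bonds 13.32, borrowing by resident firms from foreign banks 11.62, increase in resident deposits held at foreign banks 7.46, domestic pension funds' purchases of foreign equities 18.61; capital account: sale of embassy land to a foreign government 0.57.)

-4.85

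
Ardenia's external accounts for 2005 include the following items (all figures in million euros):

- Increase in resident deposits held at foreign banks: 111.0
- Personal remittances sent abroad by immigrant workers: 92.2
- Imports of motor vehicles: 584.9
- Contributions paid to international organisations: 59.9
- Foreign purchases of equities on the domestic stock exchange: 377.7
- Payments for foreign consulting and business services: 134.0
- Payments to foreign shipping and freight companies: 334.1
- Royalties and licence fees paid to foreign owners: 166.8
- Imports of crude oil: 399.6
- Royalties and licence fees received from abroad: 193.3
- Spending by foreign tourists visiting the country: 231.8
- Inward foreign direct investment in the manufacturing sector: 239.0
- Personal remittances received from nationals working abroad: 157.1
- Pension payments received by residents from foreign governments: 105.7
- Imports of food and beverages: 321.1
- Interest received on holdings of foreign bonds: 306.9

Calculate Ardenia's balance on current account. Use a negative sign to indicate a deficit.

-1097.8

Goods: -399.6 - 321.1 - 584.9 = -1305.6
Services: 231.8 + 193.3 - 166.8 - 134.0 - 334.1 = -209.8
Primary income: 306.9
Secondary income: 157.1 - 92.2 + 105.7 - 59.9 = 110.7
Current account = (-1305.6) + (-209.8) + 306.9 + 110.7 = -1097.8
(Excluded from the current account — financial account: increase in resident deposits held at foreign banks 111.0, foreign purchases of equities on the domestic stock exchange 377.7, inward foreign direct investment in the manufacturing sector 239.0.)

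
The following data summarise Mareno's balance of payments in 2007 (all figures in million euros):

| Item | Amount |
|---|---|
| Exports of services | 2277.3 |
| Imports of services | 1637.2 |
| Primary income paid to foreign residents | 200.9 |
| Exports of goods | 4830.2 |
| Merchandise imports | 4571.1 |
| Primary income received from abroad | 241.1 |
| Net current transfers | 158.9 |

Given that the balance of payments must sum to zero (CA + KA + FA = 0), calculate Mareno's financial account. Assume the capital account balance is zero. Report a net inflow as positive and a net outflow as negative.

-1098.3

Goods balance = 4830.2 - 4571.1 = 259.1
Services balance = 2277.3 - 1637.2 = 640.1
Trade balance (goods + services) = 259.1 + 640.1 = 899.2
Net primary income = 241.1 - 200.9 = 40.2
Net secondary income = 158.9
Current account = 899.2 + 40.2 + 158.9 = 1098.3
Financial account = -(1098.3) = -1098.3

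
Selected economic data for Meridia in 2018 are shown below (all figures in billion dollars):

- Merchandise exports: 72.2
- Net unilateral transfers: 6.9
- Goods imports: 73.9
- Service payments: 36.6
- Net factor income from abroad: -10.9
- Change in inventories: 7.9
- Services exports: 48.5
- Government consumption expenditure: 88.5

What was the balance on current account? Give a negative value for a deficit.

Goods balance = 72.2 - 73.9 = -1.7
Services balance = 48.5 - 36.6 = 11.9
Trade balance (goods + services) = -1.7 + 11.9 = 10.2
Net primary income = -10.9
Net secondary income = 6.9
Current account = 10.2 + (-10.9) + 6.9 = 6.2

6.2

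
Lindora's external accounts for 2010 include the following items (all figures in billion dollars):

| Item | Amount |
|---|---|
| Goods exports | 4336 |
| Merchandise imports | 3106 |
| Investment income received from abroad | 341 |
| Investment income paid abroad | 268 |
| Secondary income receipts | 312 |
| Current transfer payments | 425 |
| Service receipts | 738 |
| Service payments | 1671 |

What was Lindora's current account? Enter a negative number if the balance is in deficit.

257

Goods balance = 4336 - 3106 = 1230
Services balance = 738 - 1671 = -933
Trade balance (goods + services) = 1230 + (-933) = 297
Net primary income = 341 - 268 = 73
Net secondary income = 312 - 425 = -113
Current account = 297 + 73 + (-113) = 257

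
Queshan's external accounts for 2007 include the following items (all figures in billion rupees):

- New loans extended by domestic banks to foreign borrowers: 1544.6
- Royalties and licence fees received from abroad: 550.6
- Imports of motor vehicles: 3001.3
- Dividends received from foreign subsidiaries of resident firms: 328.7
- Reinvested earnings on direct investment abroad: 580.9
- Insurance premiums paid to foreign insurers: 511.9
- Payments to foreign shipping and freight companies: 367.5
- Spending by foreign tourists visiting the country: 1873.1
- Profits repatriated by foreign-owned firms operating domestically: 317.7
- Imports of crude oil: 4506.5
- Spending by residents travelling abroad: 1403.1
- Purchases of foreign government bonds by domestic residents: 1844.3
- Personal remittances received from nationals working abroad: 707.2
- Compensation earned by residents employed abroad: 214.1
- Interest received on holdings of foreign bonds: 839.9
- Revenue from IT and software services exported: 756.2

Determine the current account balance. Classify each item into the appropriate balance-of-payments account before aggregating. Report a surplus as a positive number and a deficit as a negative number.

Goods: -4506.5 - 3001.3 = -7507.8
Services: -1403.1 - 511.9 + 756.2 + 550.6 + 1873.1 - 367.5 = 897.4
Primary income: 839.9 + 328.7 - 317.7 + 580.9 + 214.1 = 1645.9
Secondary income: 707.2
Current account = (-7507.8) + 897.4 + 1645.9 + 707.2 = -4257.3
(Excluded from the current account — financial account: new loans extended by domestic banks to foreign borrowers 1544.6, purchases of foreign government bonds by domestic residents 1844.3.)

-4257.3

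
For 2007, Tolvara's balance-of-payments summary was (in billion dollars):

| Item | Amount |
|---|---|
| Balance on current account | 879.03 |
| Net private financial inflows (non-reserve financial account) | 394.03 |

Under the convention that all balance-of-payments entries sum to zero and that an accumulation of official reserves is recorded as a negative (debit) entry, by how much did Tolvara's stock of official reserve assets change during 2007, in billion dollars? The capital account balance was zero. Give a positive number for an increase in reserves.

Official reserve transactions balance = -(879.03 + 394.03) = -1273.06
An accumulation of reserves is recorded as a debit (negative entry), so the change in the stock of reserves is the negative of that balance.
Change in official reserves = -(-1273.06) = 1273.06

1273.06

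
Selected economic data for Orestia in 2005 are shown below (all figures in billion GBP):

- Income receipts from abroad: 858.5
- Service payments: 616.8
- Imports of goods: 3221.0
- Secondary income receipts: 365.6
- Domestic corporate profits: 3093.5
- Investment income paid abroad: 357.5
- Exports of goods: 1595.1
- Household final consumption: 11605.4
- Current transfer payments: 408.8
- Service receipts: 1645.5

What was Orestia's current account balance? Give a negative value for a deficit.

Goods balance = 1595.1 - 3221.0 = -1625.9
Services balance = 1645.5 - 616.8 = 1028.7
Trade balance (goods + services) = -1625.9 + 1028.7 = -597.2
Net primary income = 858.5 - 357.5 = 501.0
Net secondary income = 365.6 - 408.8 = -43.2
Current account = -597.2 + 501.0 + (-43.2) = -139.4

-139.4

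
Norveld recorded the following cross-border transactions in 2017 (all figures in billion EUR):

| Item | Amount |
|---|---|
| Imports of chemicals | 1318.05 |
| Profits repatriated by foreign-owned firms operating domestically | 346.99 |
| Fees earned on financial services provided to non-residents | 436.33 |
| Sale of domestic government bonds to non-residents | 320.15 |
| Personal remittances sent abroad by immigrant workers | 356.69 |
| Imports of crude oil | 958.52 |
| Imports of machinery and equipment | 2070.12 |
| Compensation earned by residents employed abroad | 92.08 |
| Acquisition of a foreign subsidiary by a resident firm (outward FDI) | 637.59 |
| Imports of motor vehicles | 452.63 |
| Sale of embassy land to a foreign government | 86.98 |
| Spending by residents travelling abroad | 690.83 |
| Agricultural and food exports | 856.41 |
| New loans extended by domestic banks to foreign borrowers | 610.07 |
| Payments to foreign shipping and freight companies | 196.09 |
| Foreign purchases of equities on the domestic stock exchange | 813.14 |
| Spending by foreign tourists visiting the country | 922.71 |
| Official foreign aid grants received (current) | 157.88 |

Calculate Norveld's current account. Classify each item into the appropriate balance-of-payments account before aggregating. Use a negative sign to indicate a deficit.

Goods: -2070.12 - 958.52 + 856.41 - 452.63 - 1318.05 = -3942.91
Services: -690.83 + 922.71 + 436.33 - 196.09 = 472.12
Primary income: -346.99 + 92.08 = -254.91
Secondary income: 157.88 - 356.69 = -198.81
Current account = (-3942.91) + 472.12 + (-254.91) + (-198.81) = -3924.51
(Excluded from the current account — financial account: sale of domestic government bonds to non-residents 320.15, acquisition of a foreign subsidiary by a resident firm (outward FDI) 637.59, new loans extended by domestic banks to foreign borrowers 610.07, foreign purchases of equities on the domestic stock exchange 813.14; capital account: sale of embassy land to a foreign government 86.98.)

-3924.51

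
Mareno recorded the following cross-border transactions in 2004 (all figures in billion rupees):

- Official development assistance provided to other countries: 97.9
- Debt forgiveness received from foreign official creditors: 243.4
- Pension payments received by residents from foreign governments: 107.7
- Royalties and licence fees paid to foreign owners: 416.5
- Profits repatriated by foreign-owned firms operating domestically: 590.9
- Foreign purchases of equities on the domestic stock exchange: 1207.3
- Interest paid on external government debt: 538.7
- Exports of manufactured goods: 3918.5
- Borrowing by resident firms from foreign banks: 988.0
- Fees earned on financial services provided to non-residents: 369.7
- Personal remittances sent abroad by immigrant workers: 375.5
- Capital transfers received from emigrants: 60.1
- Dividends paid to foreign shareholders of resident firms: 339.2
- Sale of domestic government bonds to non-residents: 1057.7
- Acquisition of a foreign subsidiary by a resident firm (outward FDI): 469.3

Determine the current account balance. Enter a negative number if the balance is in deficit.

Goods: 3918.5
Services: -416.5 + 369.7 = -46.8
Primary income: -538.7 - 590.9 - 339.2 = -1468.8
Secondary income: 107.7 - 97.9 - 375.5 = -365.7
Current account = 3918.5 + (-46.8) + (-1468.8) + (-365.7) = 2037.2
(Excluded from the current account — capital account: debt forgiveness received from foreign official creditors 243.4, capital transfers received from emigrants 60.1; financial account: foreign purchases of equities on the domestic stock exchange 1207.3, borrowing by resident firms from foreign banks 988.0, sale of domestic government bonds to non-residents 1057.7, acquisition of a foreign subsidiary by a resident firm (outward FDI) 469.3.)

2037.2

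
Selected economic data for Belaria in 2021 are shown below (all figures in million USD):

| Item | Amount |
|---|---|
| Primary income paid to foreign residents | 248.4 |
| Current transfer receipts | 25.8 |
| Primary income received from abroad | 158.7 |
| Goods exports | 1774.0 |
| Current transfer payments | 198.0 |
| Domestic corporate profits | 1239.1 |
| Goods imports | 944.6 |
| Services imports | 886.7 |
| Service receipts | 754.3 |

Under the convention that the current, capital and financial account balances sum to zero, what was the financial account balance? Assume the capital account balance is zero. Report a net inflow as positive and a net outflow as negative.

Goods balance = 1774.0 - 944.6 = 829.4
Services balance = 754.3 - 886.7 = -132.4
Trade balance (goods + services) = 829.4 + (-132.4) = 697.0
Net primary income = 158.7 - 248.4 = -89.7
Net secondary income = 25.8 - 198.0 = -172.2
Current account = 697.0 + (-89.7) + (-172.2) = 435.1
Financial account = -(435.1) = -435.1

-435.1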